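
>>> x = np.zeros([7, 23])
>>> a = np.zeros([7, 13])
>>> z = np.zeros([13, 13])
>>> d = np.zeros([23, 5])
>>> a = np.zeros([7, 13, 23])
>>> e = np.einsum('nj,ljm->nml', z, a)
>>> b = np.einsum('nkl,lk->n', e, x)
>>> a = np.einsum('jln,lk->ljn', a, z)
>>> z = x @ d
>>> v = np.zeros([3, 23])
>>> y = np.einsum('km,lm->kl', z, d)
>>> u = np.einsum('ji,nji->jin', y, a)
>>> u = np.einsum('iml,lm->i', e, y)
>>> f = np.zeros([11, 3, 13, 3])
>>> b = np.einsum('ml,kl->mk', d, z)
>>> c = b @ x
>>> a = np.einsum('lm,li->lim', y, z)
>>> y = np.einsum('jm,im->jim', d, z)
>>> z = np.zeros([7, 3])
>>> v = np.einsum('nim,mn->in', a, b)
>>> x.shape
(7, 23)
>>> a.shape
(7, 5, 23)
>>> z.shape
(7, 3)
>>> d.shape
(23, 5)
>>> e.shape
(13, 23, 7)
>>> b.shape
(23, 7)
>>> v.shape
(5, 7)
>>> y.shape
(23, 7, 5)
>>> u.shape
(13,)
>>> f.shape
(11, 3, 13, 3)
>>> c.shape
(23, 23)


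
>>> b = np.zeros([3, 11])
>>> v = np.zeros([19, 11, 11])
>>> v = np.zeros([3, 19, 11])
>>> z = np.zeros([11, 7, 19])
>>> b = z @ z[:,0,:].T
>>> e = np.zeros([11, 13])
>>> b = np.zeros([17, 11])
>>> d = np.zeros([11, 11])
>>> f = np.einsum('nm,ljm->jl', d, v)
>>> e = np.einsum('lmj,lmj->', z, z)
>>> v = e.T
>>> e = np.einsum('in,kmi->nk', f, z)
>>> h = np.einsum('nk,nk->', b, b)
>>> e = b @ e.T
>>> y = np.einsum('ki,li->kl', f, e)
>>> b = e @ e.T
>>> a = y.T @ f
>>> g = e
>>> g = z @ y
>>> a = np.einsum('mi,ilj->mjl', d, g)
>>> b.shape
(17, 17)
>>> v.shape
()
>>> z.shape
(11, 7, 19)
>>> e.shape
(17, 3)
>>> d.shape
(11, 11)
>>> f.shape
(19, 3)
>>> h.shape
()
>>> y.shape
(19, 17)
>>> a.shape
(11, 17, 7)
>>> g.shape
(11, 7, 17)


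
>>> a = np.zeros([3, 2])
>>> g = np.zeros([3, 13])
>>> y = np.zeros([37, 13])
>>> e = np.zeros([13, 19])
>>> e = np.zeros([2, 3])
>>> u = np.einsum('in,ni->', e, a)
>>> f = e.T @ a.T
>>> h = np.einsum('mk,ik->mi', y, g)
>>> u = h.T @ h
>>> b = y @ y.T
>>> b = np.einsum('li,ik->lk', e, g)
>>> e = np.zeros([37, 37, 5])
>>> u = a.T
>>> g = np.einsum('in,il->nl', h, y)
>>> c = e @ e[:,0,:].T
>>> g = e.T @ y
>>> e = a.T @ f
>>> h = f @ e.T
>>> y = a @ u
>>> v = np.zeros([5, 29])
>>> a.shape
(3, 2)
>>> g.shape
(5, 37, 13)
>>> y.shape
(3, 3)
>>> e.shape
(2, 3)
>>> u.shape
(2, 3)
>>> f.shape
(3, 3)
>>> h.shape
(3, 2)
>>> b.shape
(2, 13)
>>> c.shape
(37, 37, 37)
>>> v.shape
(5, 29)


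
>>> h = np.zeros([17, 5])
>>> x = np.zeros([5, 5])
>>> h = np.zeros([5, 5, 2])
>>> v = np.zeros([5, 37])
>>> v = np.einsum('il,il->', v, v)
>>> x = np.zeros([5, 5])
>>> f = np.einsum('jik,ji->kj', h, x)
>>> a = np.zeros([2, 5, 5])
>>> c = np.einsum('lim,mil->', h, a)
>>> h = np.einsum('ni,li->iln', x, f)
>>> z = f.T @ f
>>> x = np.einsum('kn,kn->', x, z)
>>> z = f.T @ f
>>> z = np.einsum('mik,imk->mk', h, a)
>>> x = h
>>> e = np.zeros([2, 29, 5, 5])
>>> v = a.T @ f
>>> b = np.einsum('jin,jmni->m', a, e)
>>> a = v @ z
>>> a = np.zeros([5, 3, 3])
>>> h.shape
(5, 2, 5)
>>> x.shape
(5, 2, 5)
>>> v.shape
(5, 5, 5)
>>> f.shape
(2, 5)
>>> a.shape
(5, 3, 3)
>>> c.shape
()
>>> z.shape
(5, 5)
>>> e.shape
(2, 29, 5, 5)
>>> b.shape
(29,)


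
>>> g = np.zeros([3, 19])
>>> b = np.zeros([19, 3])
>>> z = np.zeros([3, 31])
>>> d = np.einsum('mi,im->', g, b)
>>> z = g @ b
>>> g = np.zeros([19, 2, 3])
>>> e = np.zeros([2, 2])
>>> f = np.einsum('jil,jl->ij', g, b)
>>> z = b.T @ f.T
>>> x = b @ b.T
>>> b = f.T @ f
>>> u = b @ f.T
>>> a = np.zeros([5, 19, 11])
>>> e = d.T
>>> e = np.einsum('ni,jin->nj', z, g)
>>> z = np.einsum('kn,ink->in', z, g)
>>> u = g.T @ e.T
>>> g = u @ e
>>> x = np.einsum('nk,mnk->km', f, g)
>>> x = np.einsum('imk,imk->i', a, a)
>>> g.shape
(3, 2, 19)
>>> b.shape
(19, 19)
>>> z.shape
(19, 2)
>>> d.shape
()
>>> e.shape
(3, 19)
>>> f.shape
(2, 19)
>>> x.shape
(5,)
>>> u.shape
(3, 2, 3)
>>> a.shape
(5, 19, 11)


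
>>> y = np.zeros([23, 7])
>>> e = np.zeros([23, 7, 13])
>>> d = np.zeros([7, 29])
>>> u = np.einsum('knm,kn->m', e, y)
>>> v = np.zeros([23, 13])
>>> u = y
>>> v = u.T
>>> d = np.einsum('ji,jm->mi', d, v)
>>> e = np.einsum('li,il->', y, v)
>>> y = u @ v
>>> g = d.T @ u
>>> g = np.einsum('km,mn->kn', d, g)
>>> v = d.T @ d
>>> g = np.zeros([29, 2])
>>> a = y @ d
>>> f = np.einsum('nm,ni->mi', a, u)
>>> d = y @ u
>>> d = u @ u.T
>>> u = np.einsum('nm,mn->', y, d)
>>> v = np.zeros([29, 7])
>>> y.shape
(23, 23)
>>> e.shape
()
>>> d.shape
(23, 23)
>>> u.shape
()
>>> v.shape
(29, 7)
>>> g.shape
(29, 2)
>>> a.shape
(23, 29)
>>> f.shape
(29, 7)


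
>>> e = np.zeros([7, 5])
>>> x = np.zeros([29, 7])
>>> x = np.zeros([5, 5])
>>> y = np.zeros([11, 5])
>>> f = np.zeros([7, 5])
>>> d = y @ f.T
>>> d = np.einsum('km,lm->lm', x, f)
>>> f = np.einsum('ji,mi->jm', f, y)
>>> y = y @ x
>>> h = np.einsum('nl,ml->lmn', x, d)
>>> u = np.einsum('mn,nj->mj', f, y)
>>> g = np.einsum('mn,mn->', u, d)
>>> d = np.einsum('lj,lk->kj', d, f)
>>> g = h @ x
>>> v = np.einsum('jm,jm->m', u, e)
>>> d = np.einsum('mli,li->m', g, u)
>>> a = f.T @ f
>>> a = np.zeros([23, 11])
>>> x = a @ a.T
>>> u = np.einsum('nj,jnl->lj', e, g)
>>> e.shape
(7, 5)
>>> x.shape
(23, 23)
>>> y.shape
(11, 5)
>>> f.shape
(7, 11)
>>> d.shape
(5,)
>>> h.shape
(5, 7, 5)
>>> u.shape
(5, 5)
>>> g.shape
(5, 7, 5)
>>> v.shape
(5,)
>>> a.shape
(23, 11)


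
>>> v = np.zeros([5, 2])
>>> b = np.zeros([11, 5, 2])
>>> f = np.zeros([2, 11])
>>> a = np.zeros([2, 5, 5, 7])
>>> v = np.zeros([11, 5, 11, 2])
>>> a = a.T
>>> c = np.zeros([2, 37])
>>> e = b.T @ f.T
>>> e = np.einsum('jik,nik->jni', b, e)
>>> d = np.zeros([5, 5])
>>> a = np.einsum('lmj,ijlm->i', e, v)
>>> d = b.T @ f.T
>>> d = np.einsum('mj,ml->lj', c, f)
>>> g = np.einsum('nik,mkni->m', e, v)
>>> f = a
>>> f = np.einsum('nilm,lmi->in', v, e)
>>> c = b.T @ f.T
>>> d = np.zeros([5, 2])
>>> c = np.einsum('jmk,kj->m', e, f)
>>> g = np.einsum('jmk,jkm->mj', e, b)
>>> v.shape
(11, 5, 11, 2)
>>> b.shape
(11, 5, 2)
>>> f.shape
(5, 11)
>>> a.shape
(11,)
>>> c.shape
(2,)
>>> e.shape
(11, 2, 5)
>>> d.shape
(5, 2)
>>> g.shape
(2, 11)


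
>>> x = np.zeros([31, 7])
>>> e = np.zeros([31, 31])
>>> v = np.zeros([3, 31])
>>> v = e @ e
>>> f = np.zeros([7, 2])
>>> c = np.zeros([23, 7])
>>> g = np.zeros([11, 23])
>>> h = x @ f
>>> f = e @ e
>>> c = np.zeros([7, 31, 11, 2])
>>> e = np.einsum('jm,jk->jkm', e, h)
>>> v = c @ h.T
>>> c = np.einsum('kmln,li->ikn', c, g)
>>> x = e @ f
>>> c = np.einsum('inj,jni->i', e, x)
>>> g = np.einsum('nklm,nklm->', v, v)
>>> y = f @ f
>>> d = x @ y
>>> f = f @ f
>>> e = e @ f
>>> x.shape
(31, 2, 31)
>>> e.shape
(31, 2, 31)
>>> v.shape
(7, 31, 11, 31)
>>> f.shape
(31, 31)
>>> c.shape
(31,)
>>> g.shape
()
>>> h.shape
(31, 2)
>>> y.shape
(31, 31)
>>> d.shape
(31, 2, 31)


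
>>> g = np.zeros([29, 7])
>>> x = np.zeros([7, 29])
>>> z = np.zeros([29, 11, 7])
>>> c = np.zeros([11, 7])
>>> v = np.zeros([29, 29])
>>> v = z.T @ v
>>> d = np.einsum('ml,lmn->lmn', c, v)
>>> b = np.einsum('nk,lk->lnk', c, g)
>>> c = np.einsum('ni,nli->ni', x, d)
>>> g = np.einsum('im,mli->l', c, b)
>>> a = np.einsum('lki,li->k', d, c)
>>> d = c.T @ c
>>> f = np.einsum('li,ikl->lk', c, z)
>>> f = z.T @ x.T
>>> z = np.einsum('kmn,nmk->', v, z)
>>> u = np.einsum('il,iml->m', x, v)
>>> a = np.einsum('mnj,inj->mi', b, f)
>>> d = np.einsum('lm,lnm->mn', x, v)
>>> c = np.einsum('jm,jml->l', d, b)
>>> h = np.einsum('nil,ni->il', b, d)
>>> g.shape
(11,)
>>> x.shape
(7, 29)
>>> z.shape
()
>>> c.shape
(7,)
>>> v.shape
(7, 11, 29)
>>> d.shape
(29, 11)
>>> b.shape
(29, 11, 7)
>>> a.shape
(29, 7)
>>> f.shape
(7, 11, 7)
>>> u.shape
(11,)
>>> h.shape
(11, 7)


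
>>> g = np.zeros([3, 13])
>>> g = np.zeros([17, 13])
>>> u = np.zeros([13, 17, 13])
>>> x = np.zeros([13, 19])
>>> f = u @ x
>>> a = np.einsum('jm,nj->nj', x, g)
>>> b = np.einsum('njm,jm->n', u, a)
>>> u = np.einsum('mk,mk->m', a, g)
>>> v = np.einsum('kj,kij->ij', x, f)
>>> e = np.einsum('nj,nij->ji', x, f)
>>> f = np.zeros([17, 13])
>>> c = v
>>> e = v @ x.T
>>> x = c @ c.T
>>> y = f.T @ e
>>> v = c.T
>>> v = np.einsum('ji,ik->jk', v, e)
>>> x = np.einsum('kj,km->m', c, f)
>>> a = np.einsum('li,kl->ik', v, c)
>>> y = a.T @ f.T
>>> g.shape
(17, 13)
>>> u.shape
(17,)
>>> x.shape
(13,)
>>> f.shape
(17, 13)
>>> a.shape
(13, 17)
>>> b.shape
(13,)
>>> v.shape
(19, 13)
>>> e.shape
(17, 13)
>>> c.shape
(17, 19)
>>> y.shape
(17, 17)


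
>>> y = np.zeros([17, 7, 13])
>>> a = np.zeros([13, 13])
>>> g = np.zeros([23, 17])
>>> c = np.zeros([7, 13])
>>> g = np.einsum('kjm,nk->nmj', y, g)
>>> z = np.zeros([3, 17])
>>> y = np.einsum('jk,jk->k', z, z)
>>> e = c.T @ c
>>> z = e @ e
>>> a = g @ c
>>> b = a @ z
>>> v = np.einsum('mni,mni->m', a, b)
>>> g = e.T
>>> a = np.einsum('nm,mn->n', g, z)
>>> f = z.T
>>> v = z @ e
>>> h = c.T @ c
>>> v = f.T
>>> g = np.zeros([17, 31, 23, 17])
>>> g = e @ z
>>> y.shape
(17,)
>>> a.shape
(13,)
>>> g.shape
(13, 13)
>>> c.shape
(7, 13)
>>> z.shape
(13, 13)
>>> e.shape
(13, 13)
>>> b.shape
(23, 13, 13)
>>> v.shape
(13, 13)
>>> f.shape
(13, 13)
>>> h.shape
(13, 13)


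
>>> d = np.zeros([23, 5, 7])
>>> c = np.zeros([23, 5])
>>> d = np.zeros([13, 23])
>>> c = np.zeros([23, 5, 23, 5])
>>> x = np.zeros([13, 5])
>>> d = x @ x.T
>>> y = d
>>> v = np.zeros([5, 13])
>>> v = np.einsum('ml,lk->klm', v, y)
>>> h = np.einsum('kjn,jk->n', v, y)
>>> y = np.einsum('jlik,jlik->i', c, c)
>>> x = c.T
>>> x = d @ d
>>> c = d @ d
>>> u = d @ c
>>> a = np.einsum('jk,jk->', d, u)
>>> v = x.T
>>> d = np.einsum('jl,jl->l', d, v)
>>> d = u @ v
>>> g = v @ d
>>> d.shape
(13, 13)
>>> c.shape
(13, 13)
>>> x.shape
(13, 13)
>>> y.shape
(23,)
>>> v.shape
(13, 13)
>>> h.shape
(5,)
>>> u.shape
(13, 13)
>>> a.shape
()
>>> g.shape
(13, 13)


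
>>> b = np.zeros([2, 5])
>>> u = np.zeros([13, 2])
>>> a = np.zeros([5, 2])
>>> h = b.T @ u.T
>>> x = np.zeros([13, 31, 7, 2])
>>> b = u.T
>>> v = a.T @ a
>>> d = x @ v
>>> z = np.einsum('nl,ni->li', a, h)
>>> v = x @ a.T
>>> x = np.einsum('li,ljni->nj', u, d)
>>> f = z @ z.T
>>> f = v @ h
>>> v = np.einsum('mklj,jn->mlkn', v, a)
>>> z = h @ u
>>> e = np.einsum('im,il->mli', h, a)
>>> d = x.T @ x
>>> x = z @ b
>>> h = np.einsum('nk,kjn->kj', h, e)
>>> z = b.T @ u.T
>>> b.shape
(2, 13)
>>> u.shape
(13, 2)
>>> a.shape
(5, 2)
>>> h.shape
(13, 2)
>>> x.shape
(5, 13)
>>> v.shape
(13, 7, 31, 2)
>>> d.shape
(31, 31)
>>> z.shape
(13, 13)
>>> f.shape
(13, 31, 7, 13)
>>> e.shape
(13, 2, 5)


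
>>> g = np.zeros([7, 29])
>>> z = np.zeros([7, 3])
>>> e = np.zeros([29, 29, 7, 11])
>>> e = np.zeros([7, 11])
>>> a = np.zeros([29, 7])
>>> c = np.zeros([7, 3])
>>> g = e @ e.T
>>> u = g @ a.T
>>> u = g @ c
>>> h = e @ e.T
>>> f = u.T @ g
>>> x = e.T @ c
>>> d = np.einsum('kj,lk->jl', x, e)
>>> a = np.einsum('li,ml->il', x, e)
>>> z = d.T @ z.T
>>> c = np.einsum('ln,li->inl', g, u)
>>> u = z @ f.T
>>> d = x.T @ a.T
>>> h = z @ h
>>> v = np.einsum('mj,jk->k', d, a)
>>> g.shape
(7, 7)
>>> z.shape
(7, 7)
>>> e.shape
(7, 11)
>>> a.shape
(3, 11)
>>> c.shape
(3, 7, 7)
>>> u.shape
(7, 3)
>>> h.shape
(7, 7)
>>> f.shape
(3, 7)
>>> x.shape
(11, 3)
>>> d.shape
(3, 3)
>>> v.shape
(11,)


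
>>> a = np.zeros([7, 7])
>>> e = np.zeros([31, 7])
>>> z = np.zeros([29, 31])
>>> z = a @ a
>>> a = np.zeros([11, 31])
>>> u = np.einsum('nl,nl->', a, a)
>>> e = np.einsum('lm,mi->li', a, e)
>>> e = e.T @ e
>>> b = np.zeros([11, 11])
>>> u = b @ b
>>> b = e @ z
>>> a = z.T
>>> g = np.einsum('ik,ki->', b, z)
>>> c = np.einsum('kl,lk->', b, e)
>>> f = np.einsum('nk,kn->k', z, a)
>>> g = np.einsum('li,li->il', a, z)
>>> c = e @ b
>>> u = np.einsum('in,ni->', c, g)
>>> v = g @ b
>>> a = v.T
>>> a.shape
(7, 7)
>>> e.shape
(7, 7)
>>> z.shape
(7, 7)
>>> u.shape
()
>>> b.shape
(7, 7)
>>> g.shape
(7, 7)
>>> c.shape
(7, 7)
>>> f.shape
(7,)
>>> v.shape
(7, 7)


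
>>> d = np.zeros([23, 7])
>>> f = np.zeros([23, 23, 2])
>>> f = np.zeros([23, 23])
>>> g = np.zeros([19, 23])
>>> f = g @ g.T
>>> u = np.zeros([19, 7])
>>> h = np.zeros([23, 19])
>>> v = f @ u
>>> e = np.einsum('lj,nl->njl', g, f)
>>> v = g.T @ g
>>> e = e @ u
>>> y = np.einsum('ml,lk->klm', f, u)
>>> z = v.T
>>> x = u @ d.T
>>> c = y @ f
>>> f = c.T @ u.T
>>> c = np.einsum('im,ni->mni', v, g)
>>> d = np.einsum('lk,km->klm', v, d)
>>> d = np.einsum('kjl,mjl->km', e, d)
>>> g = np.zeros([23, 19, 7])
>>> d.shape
(19, 23)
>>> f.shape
(19, 19, 19)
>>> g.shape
(23, 19, 7)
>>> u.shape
(19, 7)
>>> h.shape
(23, 19)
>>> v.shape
(23, 23)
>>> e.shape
(19, 23, 7)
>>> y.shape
(7, 19, 19)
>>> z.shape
(23, 23)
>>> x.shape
(19, 23)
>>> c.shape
(23, 19, 23)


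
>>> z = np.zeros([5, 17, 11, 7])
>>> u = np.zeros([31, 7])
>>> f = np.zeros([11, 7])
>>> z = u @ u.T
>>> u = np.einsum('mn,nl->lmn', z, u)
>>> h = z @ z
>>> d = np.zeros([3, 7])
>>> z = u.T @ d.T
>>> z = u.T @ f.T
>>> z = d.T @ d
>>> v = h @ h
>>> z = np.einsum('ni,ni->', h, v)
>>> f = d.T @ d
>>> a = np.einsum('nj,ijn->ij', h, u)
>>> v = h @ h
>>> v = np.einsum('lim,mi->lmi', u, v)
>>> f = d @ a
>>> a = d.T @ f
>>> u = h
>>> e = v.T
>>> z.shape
()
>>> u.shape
(31, 31)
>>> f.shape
(3, 31)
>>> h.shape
(31, 31)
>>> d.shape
(3, 7)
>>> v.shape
(7, 31, 31)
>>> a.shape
(7, 31)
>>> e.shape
(31, 31, 7)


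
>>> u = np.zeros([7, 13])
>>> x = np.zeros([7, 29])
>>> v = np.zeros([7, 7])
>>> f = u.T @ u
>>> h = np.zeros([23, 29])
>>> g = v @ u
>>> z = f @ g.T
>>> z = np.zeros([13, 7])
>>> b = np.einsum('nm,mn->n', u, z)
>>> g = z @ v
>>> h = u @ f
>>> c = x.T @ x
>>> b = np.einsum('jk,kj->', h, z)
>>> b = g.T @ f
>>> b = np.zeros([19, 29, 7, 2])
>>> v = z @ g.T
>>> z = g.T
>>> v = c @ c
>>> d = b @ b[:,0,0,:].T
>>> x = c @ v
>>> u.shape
(7, 13)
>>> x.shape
(29, 29)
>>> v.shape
(29, 29)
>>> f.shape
(13, 13)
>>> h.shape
(7, 13)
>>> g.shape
(13, 7)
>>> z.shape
(7, 13)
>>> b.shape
(19, 29, 7, 2)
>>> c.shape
(29, 29)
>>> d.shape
(19, 29, 7, 19)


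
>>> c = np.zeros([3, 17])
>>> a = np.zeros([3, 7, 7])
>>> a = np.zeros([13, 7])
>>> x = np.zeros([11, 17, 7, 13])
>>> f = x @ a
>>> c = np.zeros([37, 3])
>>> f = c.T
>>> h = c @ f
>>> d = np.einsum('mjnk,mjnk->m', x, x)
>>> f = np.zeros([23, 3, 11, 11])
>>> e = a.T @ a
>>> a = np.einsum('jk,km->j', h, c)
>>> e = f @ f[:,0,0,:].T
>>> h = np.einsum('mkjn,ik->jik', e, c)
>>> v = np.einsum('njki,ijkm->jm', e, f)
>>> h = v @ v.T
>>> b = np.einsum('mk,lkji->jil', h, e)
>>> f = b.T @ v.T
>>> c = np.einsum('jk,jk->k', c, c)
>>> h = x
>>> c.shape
(3,)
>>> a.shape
(37,)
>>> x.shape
(11, 17, 7, 13)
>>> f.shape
(23, 23, 3)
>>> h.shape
(11, 17, 7, 13)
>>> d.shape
(11,)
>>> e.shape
(23, 3, 11, 23)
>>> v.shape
(3, 11)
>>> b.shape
(11, 23, 23)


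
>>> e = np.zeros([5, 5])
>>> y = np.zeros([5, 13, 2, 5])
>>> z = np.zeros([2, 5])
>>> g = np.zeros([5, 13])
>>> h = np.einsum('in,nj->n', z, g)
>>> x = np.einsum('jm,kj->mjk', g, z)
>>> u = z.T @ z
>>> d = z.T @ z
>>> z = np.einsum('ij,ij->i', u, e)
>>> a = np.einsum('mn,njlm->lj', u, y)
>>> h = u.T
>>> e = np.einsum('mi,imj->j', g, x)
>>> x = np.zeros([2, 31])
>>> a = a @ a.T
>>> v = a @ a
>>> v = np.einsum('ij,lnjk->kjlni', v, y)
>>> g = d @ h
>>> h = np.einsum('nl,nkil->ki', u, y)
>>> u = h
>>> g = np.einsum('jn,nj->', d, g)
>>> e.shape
(2,)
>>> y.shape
(5, 13, 2, 5)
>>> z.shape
(5,)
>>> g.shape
()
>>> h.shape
(13, 2)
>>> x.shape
(2, 31)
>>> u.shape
(13, 2)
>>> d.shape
(5, 5)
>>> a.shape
(2, 2)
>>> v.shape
(5, 2, 5, 13, 2)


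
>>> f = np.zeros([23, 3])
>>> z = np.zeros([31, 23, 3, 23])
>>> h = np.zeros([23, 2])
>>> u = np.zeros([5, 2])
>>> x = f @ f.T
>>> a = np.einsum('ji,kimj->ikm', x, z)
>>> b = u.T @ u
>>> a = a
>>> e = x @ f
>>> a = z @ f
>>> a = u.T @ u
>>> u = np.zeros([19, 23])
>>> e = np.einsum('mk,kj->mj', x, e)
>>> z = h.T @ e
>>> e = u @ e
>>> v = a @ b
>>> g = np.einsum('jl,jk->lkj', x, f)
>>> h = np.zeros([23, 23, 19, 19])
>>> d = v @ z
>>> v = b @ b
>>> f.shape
(23, 3)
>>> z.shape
(2, 3)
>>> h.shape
(23, 23, 19, 19)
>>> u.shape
(19, 23)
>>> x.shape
(23, 23)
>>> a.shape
(2, 2)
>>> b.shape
(2, 2)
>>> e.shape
(19, 3)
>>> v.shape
(2, 2)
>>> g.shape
(23, 3, 23)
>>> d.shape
(2, 3)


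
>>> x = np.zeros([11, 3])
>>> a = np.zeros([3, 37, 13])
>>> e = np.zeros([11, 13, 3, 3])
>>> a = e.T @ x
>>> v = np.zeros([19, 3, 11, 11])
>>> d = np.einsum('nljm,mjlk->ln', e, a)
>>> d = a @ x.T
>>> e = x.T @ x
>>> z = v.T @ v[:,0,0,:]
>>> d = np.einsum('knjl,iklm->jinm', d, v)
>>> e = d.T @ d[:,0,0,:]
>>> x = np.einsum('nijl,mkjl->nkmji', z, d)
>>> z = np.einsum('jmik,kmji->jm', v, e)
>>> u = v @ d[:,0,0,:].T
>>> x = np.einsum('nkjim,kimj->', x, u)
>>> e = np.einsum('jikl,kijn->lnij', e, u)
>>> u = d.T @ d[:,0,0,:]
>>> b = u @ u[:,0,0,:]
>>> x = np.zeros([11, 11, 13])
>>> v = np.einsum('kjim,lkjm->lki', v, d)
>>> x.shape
(11, 11, 13)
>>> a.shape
(3, 3, 13, 3)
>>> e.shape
(11, 13, 3, 11)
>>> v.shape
(13, 19, 11)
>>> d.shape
(13, 19, 3, 11)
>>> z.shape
(19, 3)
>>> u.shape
(11, 3, 19, 11)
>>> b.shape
(11, 3, 19, 11)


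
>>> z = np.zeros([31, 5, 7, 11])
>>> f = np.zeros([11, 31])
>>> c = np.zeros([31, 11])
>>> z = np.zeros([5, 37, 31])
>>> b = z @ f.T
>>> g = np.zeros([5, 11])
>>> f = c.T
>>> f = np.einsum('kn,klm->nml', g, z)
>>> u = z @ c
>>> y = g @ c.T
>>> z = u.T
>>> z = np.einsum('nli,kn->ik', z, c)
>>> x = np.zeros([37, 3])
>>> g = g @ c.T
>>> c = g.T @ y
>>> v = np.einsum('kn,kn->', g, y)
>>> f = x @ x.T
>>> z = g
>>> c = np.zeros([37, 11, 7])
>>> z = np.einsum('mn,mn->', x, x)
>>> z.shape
()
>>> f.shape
(37, 37)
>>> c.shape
(37, 11, 7)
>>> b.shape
(5, 37, 11)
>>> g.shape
(5, 31)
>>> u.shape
(5, 37, 11)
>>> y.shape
(5, 31)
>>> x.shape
(37, 3)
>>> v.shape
()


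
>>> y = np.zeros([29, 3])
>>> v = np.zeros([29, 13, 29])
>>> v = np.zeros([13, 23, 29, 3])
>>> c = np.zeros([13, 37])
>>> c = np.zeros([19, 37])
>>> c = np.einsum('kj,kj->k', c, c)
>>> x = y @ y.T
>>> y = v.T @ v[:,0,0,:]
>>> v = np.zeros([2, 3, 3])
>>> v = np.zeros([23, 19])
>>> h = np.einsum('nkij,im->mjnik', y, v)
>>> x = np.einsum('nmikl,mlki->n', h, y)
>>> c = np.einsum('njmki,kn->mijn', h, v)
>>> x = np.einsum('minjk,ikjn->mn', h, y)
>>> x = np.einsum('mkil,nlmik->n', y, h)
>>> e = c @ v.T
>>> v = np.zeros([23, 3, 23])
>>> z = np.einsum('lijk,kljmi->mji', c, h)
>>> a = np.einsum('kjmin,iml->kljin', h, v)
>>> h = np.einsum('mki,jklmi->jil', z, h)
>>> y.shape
(3, 29, 23, 3)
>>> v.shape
(23, 3, 23)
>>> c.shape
(3, 29, 3, 19)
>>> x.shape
(19,)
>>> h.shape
(19, 29, 3)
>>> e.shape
(3, 29, 3, 23)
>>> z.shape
(23, 3, 29)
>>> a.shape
(19, 23, 3, 23, 29)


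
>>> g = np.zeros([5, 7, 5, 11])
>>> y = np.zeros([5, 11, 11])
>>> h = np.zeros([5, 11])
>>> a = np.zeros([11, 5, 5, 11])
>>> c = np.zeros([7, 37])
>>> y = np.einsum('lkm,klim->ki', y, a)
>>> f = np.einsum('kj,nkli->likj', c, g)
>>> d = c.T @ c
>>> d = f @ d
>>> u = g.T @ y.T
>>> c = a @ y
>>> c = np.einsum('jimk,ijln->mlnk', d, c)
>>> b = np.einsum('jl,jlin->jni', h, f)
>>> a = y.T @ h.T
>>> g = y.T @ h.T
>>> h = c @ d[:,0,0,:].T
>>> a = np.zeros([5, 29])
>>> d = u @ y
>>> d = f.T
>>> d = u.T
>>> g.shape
(5, 5)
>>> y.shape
(11, 5)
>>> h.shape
(7, 5, 5, 5)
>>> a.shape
(5, 29)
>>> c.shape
(7, 5, 5, 37)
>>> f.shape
(5, 11, 7, 37)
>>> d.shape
(11, 7, 5, 11)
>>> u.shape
(11, 5, 7, 11)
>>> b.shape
(5, 37, 7)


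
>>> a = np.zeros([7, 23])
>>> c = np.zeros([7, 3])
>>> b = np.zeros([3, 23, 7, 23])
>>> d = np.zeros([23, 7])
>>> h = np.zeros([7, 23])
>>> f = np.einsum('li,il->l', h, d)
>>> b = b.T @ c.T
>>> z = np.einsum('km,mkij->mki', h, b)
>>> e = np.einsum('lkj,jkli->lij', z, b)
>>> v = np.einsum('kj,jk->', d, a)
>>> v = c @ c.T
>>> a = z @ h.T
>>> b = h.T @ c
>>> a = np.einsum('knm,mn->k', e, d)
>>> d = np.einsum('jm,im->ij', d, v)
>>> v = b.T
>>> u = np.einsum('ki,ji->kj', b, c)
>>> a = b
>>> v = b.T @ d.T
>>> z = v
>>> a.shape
(23, 3)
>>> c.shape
(7, 3)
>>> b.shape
(23, 3)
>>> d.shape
(7, 23)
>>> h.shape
(7, 23)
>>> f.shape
(7,)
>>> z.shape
(3, 7)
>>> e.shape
(23, 7, 23)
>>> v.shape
(3, 7)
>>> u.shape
(23, 7)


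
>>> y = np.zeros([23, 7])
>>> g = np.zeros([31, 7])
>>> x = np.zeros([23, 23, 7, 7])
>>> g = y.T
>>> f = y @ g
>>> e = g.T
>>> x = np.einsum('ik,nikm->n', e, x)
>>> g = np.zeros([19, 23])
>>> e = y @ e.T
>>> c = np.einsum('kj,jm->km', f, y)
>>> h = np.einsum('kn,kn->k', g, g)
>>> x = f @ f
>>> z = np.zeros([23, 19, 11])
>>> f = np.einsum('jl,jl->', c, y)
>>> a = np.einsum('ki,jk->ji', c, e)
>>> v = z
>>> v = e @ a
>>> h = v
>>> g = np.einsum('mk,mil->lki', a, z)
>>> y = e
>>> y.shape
(23, 23)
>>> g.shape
(11, 7, 19)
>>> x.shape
(23, 23)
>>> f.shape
()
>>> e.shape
(23, 23)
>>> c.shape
(23, 7)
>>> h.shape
(23, 7)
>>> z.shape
(23, 19, 11)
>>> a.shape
(23, 7)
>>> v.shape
(23, 7)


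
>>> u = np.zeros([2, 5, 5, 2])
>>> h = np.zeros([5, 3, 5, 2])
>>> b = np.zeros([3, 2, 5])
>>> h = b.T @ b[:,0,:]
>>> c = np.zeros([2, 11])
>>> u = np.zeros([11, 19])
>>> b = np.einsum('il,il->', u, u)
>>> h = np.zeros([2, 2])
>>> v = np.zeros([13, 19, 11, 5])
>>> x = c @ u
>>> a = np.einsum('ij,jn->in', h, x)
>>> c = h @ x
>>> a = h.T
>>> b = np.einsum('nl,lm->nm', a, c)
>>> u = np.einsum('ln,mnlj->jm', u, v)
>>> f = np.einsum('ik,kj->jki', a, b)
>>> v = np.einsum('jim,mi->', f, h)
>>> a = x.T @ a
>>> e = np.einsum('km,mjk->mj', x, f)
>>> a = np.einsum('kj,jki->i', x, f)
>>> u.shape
(5, 13)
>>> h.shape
(2, 2)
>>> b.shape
(2, 19)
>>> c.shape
(2, 19)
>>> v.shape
()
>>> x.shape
(2, 19)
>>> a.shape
(2,)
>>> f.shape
(19, 2, 2)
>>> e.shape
(19, 2)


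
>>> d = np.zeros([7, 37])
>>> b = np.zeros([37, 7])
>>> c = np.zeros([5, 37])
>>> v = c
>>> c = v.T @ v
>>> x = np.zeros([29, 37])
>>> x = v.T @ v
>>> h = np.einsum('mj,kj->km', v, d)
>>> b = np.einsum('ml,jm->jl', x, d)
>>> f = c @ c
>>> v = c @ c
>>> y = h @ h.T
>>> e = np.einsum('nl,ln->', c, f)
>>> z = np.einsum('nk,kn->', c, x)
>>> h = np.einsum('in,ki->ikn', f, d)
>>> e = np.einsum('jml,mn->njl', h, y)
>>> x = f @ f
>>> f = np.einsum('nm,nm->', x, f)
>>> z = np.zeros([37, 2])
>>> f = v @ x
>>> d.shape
(7, 37)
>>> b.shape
(7, 37)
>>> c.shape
(37, 37)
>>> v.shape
(37, 37)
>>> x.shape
(37, 37)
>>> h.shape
(37, 7, 37)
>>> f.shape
(37, 37)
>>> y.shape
(7, 7)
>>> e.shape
(7, 37, 37)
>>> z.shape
(37, 2)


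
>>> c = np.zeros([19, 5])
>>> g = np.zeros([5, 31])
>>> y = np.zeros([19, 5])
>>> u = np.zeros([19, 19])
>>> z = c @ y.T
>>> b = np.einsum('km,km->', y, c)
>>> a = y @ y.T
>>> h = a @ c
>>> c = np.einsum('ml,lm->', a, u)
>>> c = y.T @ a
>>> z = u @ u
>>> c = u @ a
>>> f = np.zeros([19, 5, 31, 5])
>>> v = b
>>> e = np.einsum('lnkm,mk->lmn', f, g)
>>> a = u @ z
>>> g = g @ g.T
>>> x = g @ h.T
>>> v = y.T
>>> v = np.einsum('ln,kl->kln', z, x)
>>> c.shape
(19, 19)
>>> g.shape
(5, 5)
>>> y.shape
(19, 5)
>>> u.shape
(19, 19)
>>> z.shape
(19, 19)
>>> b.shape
()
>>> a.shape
(19, 19)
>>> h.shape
(19, 5)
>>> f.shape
(19, 5, 31, 5)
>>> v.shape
(5, 19, 19)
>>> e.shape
(19, 5, 5)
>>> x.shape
(5, 19)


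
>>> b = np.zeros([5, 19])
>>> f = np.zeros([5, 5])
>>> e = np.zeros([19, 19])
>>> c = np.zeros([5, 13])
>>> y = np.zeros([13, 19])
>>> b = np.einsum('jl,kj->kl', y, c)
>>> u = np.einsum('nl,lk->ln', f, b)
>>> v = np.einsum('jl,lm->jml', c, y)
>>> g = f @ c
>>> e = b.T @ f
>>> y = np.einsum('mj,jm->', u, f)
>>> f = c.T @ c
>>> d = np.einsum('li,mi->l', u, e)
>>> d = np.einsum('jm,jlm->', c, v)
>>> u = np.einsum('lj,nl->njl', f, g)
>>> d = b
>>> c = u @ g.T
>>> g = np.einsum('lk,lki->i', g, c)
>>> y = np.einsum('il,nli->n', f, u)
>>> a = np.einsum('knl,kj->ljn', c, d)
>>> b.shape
(5, 19)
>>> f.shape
(13, 13)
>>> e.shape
(19, 5)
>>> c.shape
(5, 13, 5)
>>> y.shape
(5,)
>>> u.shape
(5, 13, 13)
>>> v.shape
(5, 19, 13)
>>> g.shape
(5,)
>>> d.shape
(5, 19)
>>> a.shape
(5, 19, 13)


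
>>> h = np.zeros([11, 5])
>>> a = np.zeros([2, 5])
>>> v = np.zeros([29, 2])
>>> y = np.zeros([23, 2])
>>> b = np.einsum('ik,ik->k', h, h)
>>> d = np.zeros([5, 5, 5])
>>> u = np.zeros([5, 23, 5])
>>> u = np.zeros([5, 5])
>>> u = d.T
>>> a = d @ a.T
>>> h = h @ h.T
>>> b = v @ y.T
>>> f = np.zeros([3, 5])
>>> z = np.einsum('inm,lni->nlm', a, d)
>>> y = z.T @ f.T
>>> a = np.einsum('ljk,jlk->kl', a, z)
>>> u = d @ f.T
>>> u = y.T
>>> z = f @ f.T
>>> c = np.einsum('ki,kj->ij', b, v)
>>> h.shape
(11, 11)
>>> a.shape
(2, 5)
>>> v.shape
(29, 2)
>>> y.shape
(2, 5, 3)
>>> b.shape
(29, 23)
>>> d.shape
(5, 5, 5)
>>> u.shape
(3, 5, 2)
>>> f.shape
(3, 5)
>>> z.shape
(3, 3)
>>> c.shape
(23, 2)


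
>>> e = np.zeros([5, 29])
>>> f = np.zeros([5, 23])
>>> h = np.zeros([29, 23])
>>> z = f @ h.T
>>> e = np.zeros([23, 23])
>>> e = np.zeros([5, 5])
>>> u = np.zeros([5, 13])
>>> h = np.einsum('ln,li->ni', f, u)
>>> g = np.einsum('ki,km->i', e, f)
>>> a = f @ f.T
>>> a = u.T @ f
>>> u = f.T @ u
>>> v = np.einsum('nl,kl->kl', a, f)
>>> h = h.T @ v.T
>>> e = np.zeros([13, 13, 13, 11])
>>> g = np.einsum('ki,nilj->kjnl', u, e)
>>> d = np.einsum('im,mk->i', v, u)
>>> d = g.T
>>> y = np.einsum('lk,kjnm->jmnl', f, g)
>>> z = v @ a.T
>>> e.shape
(13, 13, 13, 11)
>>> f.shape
(5, 23)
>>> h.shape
(13, 5)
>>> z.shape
(5, 13)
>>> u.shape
(23, 13)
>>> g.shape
(23, 11, 13, 13)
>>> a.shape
(13, 23)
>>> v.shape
(5, 23)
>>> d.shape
(13, 13, 11, 23)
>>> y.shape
(11, 13, 13, 5)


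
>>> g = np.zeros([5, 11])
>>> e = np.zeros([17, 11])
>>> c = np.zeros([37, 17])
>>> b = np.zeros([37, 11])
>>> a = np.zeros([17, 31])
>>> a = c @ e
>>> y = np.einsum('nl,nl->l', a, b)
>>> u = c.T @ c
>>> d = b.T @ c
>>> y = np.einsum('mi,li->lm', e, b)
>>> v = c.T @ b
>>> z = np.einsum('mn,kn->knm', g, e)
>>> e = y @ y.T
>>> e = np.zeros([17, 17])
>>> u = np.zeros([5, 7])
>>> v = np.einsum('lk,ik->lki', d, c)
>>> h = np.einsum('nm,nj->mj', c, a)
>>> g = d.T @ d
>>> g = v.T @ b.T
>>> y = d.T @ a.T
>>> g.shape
(37, 17, 37)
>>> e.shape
(17, 17)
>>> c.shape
(37, 17)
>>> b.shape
(37, 11)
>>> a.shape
(37, 11)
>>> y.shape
(17, 37)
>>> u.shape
(5, 7)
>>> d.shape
(11, 17)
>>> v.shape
(11, 17, 37)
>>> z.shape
(17, 11, 5)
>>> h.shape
(17, 11)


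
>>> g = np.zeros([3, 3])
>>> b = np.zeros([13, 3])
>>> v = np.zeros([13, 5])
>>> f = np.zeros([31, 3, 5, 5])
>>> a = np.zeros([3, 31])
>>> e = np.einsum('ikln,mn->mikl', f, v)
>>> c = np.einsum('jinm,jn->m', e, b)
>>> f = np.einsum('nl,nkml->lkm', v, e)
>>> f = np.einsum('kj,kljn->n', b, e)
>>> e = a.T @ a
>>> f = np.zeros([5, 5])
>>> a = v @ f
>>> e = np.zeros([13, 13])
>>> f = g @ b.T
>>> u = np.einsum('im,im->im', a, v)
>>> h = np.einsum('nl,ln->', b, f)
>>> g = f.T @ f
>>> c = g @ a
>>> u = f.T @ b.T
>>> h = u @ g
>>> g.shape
(13, 13)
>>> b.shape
(13, 3)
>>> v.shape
(13, 5)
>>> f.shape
(3, 13)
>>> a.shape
(13, 5)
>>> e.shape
(13, 13)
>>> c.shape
(13, 5)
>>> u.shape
(13, 13)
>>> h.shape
(13, 13)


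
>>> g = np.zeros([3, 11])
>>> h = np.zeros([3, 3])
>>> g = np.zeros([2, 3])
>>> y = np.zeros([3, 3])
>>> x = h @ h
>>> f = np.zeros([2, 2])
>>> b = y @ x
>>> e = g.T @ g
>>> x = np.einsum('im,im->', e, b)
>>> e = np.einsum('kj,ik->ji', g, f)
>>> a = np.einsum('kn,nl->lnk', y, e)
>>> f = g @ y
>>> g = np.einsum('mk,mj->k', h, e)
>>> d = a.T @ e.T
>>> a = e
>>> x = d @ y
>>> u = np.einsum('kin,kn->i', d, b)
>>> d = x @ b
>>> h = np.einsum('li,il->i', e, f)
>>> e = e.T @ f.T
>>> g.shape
(3,)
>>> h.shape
(2,)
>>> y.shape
(3, 3)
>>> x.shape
(3, 3, 3)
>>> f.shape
(2, 3)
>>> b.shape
(3, 3)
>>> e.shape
(2, 2)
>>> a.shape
(3, 2)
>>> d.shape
(3, 3, 3)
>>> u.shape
(3,)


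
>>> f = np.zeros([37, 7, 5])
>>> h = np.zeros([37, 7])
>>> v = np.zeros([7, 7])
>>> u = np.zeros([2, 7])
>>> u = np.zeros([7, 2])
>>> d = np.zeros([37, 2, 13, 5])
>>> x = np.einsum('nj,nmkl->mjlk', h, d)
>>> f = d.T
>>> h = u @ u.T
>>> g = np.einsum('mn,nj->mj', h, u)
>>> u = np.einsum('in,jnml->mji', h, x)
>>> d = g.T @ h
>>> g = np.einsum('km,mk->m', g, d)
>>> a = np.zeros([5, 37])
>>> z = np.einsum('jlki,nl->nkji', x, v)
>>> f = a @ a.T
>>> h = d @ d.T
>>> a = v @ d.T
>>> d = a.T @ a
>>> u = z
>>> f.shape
(5, 5)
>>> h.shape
(2, 2)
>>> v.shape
(7, 7)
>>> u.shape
(7, 5, 2, 13)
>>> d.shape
(2, 2)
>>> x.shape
(2, 7, 5, 13)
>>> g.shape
(2,)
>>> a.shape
(7, 2)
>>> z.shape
(7, 5, 2, 13)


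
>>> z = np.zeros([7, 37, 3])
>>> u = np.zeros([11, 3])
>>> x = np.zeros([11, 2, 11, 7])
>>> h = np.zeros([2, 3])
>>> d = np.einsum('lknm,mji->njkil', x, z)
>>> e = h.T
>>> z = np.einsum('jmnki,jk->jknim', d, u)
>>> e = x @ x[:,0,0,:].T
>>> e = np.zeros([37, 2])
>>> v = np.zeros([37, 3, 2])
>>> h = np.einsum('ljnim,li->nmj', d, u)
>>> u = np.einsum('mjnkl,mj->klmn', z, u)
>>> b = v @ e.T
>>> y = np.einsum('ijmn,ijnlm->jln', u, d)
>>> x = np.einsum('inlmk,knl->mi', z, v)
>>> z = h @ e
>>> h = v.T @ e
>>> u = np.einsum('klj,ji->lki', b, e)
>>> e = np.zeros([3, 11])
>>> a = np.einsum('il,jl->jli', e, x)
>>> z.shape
(2, 11, 2)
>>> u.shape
(3, 37, 2)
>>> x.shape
(11, 11)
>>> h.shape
(2, 3, 2)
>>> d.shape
(11, 37, 2, 3, 11)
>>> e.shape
(3, 11)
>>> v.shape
(37, 3, 2)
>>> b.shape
(37, 3, 37)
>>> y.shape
(37, 3, 2)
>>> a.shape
(11, 11, 3)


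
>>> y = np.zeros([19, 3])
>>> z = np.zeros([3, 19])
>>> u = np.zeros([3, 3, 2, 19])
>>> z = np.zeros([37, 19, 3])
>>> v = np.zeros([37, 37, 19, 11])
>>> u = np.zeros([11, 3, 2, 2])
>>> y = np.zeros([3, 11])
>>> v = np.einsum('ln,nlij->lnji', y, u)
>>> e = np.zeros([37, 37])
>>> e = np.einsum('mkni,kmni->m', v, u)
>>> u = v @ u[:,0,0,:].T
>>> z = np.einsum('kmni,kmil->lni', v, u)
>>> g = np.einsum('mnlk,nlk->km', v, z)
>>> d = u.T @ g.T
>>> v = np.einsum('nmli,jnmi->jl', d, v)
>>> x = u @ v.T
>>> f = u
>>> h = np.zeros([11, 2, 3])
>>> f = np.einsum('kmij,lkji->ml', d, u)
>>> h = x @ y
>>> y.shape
(3, 11)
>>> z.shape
(11, 2, 2)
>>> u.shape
(3, 11, 2, 11)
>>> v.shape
(3, 11)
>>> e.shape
(3,)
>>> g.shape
(2, 3)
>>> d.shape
(11, 2, 11, 2)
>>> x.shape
(3, 11, 2, 3)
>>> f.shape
(2, 3)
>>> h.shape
(3, 11, 2, 11)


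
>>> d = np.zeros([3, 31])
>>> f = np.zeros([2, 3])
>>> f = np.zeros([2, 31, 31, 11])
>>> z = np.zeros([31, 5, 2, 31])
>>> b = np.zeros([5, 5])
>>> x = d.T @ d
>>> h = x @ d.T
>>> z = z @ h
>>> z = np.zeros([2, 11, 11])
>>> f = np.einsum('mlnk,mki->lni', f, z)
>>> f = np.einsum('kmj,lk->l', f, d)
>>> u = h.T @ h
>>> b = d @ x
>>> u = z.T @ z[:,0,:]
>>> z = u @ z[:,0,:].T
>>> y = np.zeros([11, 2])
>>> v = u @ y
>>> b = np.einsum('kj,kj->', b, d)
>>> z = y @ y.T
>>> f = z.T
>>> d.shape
(3, 31)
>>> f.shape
(11, 11)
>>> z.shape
(11, 11)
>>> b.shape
()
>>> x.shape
(31, 31)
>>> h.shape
(31, 3)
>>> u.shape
(11, 11, 11)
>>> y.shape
(11, 2)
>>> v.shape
(11, 11, 2)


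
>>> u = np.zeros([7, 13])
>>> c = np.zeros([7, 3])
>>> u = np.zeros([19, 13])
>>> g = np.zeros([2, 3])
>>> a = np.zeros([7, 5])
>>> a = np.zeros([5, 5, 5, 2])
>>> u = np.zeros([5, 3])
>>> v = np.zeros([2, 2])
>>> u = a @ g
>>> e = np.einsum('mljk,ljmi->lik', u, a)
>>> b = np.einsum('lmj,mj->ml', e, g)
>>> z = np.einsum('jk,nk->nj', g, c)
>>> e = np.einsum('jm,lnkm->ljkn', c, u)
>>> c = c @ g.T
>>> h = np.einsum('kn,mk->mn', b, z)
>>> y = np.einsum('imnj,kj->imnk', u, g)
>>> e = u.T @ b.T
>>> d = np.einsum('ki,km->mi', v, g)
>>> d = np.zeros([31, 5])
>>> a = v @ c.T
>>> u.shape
(5, 5, 5, 3)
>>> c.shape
(7, 2)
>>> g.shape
(2, 3)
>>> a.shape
(2, 7)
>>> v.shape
(2, 2)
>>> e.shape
(3, 5, 5, 2)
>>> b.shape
(2, 5)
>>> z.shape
(7, 2)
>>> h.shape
(7, 5)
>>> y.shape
(5, 5, 5, 2)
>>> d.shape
(31, 5)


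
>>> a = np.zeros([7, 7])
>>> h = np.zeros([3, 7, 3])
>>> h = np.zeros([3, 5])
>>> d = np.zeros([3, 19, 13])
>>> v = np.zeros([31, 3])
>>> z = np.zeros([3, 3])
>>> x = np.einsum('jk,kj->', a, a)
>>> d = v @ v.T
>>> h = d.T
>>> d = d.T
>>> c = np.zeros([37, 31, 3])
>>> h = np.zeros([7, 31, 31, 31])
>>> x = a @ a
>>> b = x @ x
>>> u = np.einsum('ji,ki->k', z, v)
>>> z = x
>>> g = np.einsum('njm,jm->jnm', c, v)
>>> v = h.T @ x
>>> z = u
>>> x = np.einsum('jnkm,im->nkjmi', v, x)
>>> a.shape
(7, 7)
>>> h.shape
(7, 31, 31, 31)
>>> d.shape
(31, 31)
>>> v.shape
(31, 31, 31, 7)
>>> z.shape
(31,)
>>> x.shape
(31, 31, 31, 7, 7)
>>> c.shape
(37, 31, 3)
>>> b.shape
(7, 7)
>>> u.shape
(31,)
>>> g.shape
(31, 37, 3)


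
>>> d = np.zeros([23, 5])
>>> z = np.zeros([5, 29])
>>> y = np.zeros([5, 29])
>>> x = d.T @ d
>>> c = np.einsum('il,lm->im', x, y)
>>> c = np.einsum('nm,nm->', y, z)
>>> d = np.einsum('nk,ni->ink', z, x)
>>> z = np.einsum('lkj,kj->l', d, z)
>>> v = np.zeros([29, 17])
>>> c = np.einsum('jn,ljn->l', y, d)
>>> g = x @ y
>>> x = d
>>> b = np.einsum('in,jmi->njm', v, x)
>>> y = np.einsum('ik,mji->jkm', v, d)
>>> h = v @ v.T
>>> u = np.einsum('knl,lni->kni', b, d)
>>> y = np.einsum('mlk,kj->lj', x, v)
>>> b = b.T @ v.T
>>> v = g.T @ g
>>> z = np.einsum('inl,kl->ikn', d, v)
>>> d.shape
(5, 5, 29)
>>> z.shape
(5, 29, 5)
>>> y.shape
(5, 17)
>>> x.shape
(5, 5, 29)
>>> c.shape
(5,)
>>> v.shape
(29, 29)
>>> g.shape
(5, 29)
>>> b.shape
(5, 5, 29)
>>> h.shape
(29, 29)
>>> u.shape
(17, 5, 29)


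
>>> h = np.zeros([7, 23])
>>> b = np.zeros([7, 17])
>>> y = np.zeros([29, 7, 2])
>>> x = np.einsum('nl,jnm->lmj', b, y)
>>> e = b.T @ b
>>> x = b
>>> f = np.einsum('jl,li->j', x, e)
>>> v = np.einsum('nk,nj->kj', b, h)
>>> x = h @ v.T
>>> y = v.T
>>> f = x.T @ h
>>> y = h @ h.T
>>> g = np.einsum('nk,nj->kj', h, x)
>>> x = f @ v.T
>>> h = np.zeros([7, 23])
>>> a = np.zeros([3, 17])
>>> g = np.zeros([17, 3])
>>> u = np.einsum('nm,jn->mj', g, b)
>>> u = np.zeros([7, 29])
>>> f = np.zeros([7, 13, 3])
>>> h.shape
(7, 23)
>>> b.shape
(7, 17)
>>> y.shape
(7, 7)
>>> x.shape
(17, 17)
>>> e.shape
(17, 17)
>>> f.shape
(7, 13, 3)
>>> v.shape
(17, 23)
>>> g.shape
(17, 3)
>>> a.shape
(3, 17)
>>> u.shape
(7, 29)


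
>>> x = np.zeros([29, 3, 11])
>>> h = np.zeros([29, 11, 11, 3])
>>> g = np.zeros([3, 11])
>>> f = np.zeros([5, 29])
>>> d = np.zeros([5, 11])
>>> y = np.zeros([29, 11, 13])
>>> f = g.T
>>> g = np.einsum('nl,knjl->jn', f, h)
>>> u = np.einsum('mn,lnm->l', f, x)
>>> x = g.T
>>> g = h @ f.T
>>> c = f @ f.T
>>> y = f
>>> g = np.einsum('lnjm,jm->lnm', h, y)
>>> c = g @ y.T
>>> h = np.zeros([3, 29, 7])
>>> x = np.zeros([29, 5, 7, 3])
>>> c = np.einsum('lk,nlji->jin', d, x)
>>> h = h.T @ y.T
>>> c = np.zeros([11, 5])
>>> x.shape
(29, 5, 7, 3)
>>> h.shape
(7, 29, 11)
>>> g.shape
(29, 11, 3)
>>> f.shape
(11, 3)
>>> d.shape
(5, 11)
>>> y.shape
(11, 3)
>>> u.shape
(29,)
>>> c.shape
(11, 5)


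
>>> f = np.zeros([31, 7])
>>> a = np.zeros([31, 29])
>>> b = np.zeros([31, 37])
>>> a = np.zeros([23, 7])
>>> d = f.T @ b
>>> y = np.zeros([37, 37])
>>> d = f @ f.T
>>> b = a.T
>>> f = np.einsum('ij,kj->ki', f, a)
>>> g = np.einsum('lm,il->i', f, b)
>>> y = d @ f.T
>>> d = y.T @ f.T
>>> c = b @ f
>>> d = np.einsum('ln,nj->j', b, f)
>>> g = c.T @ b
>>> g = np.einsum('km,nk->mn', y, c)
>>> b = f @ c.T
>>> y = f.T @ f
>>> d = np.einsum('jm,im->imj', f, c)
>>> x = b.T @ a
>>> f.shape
(23, 31)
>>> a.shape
(23, 7)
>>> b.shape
(23, 7)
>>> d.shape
(7, 31, 23)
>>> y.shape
(31, 31)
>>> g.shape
(23, 7)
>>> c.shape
(7, 31)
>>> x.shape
(7, 7)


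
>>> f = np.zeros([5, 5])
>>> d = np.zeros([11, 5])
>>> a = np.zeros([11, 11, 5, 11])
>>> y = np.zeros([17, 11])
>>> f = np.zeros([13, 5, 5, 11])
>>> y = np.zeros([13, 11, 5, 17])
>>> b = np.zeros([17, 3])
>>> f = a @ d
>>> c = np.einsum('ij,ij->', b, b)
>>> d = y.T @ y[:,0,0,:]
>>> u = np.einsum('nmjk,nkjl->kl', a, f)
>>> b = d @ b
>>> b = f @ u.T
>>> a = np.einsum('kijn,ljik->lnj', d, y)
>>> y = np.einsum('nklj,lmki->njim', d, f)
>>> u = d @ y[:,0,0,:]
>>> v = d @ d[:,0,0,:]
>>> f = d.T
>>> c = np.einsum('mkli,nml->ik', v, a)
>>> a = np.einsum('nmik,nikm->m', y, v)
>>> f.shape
(17, 11, 5, 17)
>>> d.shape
(17, 5, 11, 17)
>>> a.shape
(17,)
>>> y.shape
(17, 17, 5, 11)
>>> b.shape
(11, 11, 5, 11)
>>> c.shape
(17, 5)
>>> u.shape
(17, 5, 11, 11)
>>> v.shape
(17, 5, 11, 17)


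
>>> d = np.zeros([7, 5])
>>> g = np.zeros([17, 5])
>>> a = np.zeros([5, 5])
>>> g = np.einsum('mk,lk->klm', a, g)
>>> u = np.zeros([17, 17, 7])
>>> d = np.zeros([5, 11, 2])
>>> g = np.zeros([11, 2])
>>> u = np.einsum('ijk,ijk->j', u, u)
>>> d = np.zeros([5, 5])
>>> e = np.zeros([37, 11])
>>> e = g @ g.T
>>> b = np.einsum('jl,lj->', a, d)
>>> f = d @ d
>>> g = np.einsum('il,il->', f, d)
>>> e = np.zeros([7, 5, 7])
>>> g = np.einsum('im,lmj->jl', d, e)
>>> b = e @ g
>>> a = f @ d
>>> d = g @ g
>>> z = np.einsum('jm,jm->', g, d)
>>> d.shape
(7, 7)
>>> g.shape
(7, 7)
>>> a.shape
(5, 5)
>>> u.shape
(17,)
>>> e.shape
(7, 5, 7)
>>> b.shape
(7, 5, 7)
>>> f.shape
(5, 5)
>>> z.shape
()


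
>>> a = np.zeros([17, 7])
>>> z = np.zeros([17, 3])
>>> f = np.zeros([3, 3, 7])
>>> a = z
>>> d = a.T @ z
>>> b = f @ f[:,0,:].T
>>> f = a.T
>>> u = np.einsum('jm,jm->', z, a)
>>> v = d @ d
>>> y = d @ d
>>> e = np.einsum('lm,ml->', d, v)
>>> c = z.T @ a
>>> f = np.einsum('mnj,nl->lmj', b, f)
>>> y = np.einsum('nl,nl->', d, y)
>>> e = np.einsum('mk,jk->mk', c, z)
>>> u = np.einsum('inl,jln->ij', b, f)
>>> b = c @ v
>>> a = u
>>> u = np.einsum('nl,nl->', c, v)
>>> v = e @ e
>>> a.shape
(3, 17)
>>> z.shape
(17, 3)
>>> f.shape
(17, 3, 3)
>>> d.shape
(3, 3)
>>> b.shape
(3, 3)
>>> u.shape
()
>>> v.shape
(3, 3)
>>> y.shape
()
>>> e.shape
(3, 3)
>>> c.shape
(3, 3)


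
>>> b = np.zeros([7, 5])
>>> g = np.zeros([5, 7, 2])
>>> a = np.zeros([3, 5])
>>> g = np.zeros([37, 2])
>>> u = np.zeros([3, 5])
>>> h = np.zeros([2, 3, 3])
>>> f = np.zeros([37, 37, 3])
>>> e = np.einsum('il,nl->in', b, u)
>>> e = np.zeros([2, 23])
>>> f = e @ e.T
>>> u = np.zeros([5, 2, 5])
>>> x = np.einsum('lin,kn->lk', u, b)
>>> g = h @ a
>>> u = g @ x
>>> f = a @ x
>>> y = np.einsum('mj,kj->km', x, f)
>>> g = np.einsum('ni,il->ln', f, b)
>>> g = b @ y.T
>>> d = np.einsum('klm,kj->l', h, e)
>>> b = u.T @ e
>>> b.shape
(7, 3, 23)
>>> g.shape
(7, 3)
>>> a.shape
(3, 5)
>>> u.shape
(2, 3, 7)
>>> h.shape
(2, 3, 3)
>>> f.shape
(3, 7)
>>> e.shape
(2, 23)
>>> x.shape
(5, 7)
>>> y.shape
(3, 5)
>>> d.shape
(3,)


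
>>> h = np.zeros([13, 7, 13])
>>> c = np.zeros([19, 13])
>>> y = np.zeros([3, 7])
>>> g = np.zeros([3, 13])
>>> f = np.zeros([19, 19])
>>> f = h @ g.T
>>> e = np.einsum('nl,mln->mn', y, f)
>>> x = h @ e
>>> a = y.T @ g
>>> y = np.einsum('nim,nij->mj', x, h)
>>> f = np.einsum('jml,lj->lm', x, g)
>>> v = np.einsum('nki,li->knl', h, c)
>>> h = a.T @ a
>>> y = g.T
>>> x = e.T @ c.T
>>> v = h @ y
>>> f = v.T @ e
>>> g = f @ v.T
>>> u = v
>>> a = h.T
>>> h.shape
(13, 13)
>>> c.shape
(19, 13)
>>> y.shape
(13, 3)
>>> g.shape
(3, 13)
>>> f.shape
(3, 3)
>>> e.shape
(13, 3)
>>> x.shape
(3, 19)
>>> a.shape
(13, 13)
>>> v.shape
(13, 3)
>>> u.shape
(13, 3)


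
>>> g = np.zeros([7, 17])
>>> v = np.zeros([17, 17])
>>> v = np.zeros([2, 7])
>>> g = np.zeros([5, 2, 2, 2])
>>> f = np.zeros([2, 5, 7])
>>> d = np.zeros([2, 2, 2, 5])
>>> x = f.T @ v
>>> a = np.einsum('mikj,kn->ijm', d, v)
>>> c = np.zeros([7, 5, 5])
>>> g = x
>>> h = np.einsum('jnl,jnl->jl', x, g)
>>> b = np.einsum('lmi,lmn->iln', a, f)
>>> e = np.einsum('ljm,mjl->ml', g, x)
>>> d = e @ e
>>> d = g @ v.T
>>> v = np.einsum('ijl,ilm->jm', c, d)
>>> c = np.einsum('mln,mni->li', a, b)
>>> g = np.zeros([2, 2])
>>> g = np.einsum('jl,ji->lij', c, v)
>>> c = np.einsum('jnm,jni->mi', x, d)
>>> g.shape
(7, 2, 5)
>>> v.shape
(5, 2)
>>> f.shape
(2, 5, 7)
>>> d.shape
(7, 5, 2)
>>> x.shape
(7, 5, 7)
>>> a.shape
(2, 5, 2)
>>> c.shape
(7, 2)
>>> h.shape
(7, 7)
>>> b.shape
(2, 2, 7)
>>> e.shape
(7, 7)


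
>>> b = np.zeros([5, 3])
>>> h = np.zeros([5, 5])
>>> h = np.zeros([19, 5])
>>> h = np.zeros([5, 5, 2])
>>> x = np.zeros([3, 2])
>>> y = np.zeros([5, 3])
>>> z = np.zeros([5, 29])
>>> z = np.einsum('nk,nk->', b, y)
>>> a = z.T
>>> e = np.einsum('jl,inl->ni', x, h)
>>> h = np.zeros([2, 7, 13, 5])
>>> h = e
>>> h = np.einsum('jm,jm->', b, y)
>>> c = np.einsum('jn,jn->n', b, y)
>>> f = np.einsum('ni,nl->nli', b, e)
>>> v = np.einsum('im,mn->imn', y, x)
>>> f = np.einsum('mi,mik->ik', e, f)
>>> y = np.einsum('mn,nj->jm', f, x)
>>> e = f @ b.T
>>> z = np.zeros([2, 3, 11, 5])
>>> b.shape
(5, 3)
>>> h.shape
()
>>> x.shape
(3, 2)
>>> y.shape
(2, 5)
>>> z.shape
(2, 3, 11, 5)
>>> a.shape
()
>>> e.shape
(5, 5)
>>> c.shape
(3,)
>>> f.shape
(5, 3)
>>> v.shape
(5, 3, 2)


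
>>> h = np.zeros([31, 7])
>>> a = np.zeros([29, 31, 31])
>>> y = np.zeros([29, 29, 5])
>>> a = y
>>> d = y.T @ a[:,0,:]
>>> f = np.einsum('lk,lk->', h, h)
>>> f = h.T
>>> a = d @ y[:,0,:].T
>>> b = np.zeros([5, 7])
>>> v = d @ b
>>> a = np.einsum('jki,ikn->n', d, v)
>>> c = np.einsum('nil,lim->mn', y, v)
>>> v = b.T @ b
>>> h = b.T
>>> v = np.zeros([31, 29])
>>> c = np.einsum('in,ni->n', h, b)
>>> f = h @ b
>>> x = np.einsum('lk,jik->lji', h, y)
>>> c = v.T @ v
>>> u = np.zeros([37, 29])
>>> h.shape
(7, 5)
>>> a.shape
(7,)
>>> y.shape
(29, 29, 5)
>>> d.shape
(5, 29, 5)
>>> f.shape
(7, 7)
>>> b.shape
(5, 7)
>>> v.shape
(31, 29)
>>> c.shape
(29, 29)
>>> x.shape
(7, 29, 29)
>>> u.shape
(37, 29)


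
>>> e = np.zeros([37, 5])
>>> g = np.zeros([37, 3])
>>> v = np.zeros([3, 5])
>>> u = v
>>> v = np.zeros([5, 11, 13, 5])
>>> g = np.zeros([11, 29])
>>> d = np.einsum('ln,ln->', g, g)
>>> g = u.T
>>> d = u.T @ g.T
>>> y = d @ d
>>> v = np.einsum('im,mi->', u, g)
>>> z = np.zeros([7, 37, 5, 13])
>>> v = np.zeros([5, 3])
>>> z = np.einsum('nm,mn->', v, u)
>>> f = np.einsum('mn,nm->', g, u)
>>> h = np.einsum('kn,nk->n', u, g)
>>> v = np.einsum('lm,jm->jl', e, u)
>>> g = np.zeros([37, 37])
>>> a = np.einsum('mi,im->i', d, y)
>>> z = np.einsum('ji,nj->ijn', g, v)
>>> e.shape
(37, 5)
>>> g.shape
(37, 37)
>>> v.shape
(3, 37)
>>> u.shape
(3, 5)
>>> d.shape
(5, 5)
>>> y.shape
(5, 5)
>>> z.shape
(37, 37, 3)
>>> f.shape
()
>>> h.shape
(5,)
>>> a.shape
(5,)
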